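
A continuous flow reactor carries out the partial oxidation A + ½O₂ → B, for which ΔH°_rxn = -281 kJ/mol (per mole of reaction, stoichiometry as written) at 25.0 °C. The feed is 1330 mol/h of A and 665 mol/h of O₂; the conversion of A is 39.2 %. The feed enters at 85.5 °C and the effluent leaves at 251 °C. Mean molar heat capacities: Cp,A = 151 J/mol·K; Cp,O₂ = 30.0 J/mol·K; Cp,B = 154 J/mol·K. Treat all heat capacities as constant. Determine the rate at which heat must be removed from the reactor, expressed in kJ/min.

Extent of reaction ξ = 0.392 × 1330 = 521.36 mol/h
Reaction term: ξ·ΔH°_rxn = 521.36 × -281 = -146500 kJ/h
Sensible, feed 85.5→25 °C: -13357 kJ/h
Outlet flows (mol/h): A 808.64, O₂ 404.32, B 521.36
Sensible, products 25→251 °C: 48482 kJ/h
Q = ΔH = -111380 kJ/h = -30.938 kW
Heat removed = 1856.3 kJ/min

Q_out = 1860 kJ/min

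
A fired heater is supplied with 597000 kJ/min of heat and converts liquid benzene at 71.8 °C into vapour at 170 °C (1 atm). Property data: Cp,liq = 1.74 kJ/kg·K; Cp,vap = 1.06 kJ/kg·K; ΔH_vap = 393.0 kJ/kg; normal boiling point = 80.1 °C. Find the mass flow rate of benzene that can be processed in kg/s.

ṁ = 19.8 kg/s

Δh = 1.74×(80.1−71.8) + 393.0 + 1.06×(170−80.1) = 502.74 kJ/kg
Q = 597000 kJ/min = 9950 kJ/s = 9950 kJ/s
ṁ = Q/Δh = 9950 / 502.74 = 19.792 kg/s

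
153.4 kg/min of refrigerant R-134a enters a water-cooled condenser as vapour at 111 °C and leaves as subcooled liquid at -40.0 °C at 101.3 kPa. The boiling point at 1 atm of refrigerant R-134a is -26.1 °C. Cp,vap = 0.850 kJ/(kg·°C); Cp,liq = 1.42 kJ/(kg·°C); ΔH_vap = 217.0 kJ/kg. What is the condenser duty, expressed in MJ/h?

Q_c = 3250 MJ/h

vapour 111→-26.1 °C: -116.53 kJ/kg
condensation at -26.1 °C: -217 kJ/kg
liquid -26.1→-40.0 °C: -19.738 kJ/kg
Δh = -116.53 + -217 + -19.738 = -353.27 kJ/kg
Q = ṁ·Δh = 153.4 kg/min × -353.27 kJ/kg = -54192 kJ/min
|Q| = 903.2 kW = 3251.5 MJ/h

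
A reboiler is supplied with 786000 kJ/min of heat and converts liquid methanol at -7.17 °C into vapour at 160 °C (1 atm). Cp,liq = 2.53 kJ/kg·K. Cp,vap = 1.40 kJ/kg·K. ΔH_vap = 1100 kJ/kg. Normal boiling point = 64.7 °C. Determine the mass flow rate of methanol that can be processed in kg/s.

ṁ = 9.26 kg/s

Δh = 2.53×(64.7−-7.17) + 1100 + 1.40×(160−64.7) = 1415.3 kJ/kg
Q = 786000 kJ/min = 13100 kJ/s = 13100 kJ/s
ṁ = Q/Δh = 13100 / 1415.3 = 9.2563 kg/s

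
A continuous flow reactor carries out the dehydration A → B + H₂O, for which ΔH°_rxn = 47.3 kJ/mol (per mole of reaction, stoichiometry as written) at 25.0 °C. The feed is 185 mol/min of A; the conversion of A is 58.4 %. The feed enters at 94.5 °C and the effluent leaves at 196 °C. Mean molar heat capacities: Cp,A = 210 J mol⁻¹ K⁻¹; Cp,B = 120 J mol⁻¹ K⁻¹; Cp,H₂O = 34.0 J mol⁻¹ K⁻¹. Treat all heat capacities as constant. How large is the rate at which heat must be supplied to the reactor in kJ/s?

Extent of reaction ξ = 0.584 × 185 = 108.04 mol/min
Reaction term: ξ·ΔH°_rxn = 108.04 × 47.3 = 5110.3 kJ/min
Sensible, feed 94.5→25 °C: -2700.1 kJ/min
Outlet flows (mol/min): A 76.96, B 108.04, H₂O 108.04
Sensible, products 25→196 °C: 5608.8 kJ/min
Q = ΔH = 8019 kJ/min = 133.65 kW
Heat supplied = 133.65 kJ/s

Q_in = 134 kJ/s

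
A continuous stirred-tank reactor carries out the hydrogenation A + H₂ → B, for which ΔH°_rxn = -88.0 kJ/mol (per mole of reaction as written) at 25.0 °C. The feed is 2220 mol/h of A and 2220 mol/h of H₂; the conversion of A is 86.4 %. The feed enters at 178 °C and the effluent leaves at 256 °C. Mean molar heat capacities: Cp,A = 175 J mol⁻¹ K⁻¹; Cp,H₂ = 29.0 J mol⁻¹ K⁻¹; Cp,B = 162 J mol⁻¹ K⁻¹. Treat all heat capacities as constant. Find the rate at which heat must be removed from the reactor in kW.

Extent of reaction ξ = 0.864 × 2220 = 1918.1 mol/h
Reaction term: ξ·ΔH°_rxn = 1918.1 × -88.0 = -168790 kJ/h
Sensible, feed 178→25 °C: -69291 kJ/h
Outlet flows (mol/h): A 301.92, H₂ 301.92, B 1918.1
Sensible, products 25→256 °C: 86006 kJ/h
Q = ΔH = -152080 kJ/h = -42.243 kW
Heat removed = 42.243 kW

Q_out = 42.2 kW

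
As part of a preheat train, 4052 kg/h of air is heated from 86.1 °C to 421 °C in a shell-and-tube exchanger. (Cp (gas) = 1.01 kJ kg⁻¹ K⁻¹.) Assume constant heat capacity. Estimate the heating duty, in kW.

Q = ṁ·Cp·ΔT = 4052 × 1.01 × (421 − 86.1) = 1.3706e+06 kJ/h
Converting: 1.3706e+06 / 3600 s = 380.72 kW

Q = 381 kW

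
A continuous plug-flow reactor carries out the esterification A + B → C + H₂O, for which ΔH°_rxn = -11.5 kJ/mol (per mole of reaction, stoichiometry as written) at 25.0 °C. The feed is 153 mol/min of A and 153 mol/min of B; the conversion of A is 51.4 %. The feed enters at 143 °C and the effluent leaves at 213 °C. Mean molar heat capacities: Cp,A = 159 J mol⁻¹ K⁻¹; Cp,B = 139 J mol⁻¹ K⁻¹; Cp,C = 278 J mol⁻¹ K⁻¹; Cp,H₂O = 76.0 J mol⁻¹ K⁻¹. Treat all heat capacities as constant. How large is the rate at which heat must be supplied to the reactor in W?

Extent of reaction ξ = 0.514 × 153 = 78.642 mol/min
Reaction term: ξ·ΔH°_rxn = 78.642 × -11.5 = -904.38 kJ/min
Sensible, feed 143→25 °C: -5380.1 kJ/min
Outlet flows (mol/min): A 74.358, B 74.358, C 78.642, H₂O 78.642
Sensible, products 25→213 °C: 9399.6 kJ/min
Q = ΔH = 3115.1 kJ/min = 51.919 kW
Heat supplied = 51919 W

Q_in = 51900 W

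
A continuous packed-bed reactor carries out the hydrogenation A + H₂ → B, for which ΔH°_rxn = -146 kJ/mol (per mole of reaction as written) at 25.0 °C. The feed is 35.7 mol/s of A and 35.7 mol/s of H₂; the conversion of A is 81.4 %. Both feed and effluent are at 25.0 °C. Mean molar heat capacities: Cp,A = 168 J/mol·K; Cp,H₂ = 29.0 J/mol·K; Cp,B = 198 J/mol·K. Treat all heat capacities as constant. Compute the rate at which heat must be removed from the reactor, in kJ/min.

Extent of reaction ξ = 0.814 × 35.7 = 29.06 mol/s
Reaction term: ξ·ΔH°_rxn = 29.06 × -146 = -4242.7 kJ/s
Q = ΔH = -4242.7 kJ/s = -4242.7 kW
Heat removed = 254560 kJ/min

Q_out = 255000 kJ/min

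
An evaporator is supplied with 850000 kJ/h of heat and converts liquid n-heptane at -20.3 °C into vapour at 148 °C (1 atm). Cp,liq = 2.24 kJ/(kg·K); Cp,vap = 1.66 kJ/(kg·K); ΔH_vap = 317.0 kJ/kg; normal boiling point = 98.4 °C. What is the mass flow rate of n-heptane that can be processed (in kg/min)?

ṁ = 21.3 kg/min

Δh = 2.24×(98.4−-20.3) + 317.0 + 1.66×(148−98.4) = 665.22 kJ/kg
Q = 850000 kJ/h = 236.11 kJ/s = 14167 kJ/min
ṁ = Q/Δh = 14167 / 665.22 = 21.296 kg/min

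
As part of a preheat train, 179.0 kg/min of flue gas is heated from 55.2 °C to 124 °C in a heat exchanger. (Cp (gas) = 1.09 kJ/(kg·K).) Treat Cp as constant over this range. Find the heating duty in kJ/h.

Q = 805000 kJ/h

Q = ṁ·Cp·ΔT = 179.0 × 1.09 × (124 − 55.2) = 13424 kJ/min
Converting: 13424 / 60 s = 223.73 kW
Heating duty = 805410 kJ/h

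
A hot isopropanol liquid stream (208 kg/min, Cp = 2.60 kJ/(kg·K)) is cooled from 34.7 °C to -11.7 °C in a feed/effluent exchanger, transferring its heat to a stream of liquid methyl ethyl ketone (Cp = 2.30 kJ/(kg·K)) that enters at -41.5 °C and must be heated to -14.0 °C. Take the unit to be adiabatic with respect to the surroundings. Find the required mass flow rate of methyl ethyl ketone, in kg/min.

ṁ_c = 397 kg/min

Heat released by hot stream: Q = 208 × 2.60 × (34.7 − -11.7) = 25093 kJ/min
Energy balance on cold side (adiabatic exchanger): Q = ṁ_c·Cp_c·(T_c,out − T_c,in)
ṁ_c = 25093 / [2.30 × (-14.0 − -41.5)] = 396.73 kg/min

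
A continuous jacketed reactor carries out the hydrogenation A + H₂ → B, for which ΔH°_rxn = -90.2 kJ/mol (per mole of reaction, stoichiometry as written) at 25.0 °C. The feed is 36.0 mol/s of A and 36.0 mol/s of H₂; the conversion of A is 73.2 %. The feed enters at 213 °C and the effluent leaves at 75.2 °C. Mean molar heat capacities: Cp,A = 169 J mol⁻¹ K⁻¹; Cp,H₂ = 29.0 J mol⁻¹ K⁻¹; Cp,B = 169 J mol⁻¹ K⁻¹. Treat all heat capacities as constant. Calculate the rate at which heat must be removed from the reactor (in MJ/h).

Extent of reaction ξ = 0.732 × 36.0 = 26.352 mol/s
Reaction term: ξ·ΔH°_rxn = 26.352 × -90.2 = -2377 kJ/s
Sensible, feed 213→25 °C: -1340.1 kJ/s
Outlet flows (mol/s): A 9.648, H₂ 9.648, B 26.352
Sensible, products 25→75.2 °C: 319.46 kJ/s
Q = ΔH = -3397.6 kJ/s = -3397.6 kW
Heat removed = 12231 MJ/h

Q_out = 12200 MJ/h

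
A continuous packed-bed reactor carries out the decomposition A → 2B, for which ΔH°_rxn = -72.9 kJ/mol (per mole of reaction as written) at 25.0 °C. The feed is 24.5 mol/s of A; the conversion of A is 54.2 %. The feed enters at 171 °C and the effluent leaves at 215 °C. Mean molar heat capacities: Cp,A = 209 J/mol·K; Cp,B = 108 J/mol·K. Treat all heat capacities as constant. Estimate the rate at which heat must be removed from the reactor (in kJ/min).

Q_out = 43500 kJ/min

Extent of reaction ξ = 0.542 × 24.5 = 13.279 mol/s
Reaction term: ξ·ΔH°_rxn = 13.279 × -72.9 = -968.04 kJ/s
Sensible, feed 171→25 °C: -747.59 kJ/s
Outlet flows (mol/s): A 11.221, B 26.558
Sensible, products 25→215 °C: 990.56 kJ/s
Q = ΔH = -725.08 kJ/s = -725.08 kW
Heat removed = 43505 kJ/min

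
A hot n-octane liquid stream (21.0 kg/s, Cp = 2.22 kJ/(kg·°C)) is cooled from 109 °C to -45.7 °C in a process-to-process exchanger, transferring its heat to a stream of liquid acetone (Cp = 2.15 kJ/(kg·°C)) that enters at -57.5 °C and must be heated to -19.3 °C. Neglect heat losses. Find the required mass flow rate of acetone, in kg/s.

ṁ_c = 87.8 kg/s

Heat released by hot stream: Q = 21.0 × 2.22 × (109 − -45.7) = 7212.1 kJ/s
Energy balance on cold side (adiabatic exchanger): Q = ṁ_c·Cp_c·(T_c,out − T_c,in)
ṁ_c = 7212.1 / [2.15 × (-19.3 − -57.5)] = 87.813 kg/s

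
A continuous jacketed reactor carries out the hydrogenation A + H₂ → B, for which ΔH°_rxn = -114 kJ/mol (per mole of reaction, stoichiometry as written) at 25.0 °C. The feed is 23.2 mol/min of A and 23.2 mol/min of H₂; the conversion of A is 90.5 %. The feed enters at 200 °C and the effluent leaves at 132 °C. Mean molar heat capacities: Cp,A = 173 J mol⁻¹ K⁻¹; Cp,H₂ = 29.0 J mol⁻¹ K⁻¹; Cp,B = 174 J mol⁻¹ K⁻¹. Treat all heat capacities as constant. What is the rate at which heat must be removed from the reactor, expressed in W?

Q_out = 46300 W

Extent of reaction ξ = 0.905 × 23.2 = 20.996 mol/min
Reaction term: ξ·ΔH°_rxn = 20.996 × -114 = -2393.5 kJ/min
Sensible, feed 200→25 °C: -820.12 kJ/min
Outlet flows (mol/min): A 2.204, H₂ 2.204, B 20.996
Sensible, products 25→132 °C: 438.54 kJ/min
Q = ΔH = -2775.1 kJ/min = -46.252 kW
Heat removed = 46252 W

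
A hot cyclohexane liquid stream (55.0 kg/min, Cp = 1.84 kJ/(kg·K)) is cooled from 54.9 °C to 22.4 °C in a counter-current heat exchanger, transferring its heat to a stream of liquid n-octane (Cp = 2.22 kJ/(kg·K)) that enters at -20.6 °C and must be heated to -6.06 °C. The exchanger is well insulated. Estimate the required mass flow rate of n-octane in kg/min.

Heat released by hot stream: Q = 55.0 × 1.84 × (54.9 − 22.4) = 3289 kJ/min
Energy balance on cold side (adiabatic exchanger): Q = ṁ_c·Cp_c·(T_c,out − T_c,in)
ṁ_c = 3289 / [2.22 × (-6.06 − -20.6)] = 101.89 kg/min

ṁ_c = 102 kg/min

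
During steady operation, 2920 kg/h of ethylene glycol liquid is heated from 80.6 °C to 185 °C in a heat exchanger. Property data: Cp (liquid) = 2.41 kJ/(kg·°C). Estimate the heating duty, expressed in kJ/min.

Q = 12200 kJ/min

Q = ṁ·Cp·ΔT = 2920 × 2.41 × (185 − 80.6) = 734680 kJ/h
Converting: 734680 / 3600 s = 204.08 kW
Heating duty = 12245 kJ/min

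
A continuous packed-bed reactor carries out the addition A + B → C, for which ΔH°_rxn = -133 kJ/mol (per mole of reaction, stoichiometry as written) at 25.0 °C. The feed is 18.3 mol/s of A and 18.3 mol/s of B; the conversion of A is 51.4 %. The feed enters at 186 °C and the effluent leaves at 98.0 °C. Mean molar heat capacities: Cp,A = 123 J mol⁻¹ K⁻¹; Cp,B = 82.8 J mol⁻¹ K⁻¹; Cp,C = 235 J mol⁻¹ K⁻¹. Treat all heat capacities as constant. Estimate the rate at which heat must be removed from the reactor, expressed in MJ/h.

Q_out = 5620 MJ/h

Extent of reaction ξ = 0.514 × 18.3 = 9.4062 mol/s
Reaction term: ξ·ΔH°_rxn = 9.4062 × -133 = -1251 kJ/s
Sensible, feed 186→25 °C: -606.35 kJ/s
Outlet flows (mol/s): A 8.8938, B 8.8938, C 9.4062
Sensible, products 25→98.0 °C: 294.98 kJ/s
Q = ΔH = -1562.4 kJ/s = -1562.4 kW
Heat removed = 5624.6 MJ/h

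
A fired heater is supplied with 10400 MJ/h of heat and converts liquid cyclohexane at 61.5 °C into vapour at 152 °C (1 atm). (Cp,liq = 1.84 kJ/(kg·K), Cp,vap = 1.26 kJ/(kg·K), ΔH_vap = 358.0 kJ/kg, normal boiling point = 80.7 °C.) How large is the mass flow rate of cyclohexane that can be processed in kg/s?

ṁ = 5.98 kg/s

Δh = 1.84×(80.7−61.5) + 358.0 + 1.26×(152−80.7) = 483.17 kJ/kg
Q = 10400 MJ/h = 2888.9 kJ/s = 2888.9 kJ/s
ṁ = Q/Δh = 2888.9 / 483.17 = 5.9791 kg/s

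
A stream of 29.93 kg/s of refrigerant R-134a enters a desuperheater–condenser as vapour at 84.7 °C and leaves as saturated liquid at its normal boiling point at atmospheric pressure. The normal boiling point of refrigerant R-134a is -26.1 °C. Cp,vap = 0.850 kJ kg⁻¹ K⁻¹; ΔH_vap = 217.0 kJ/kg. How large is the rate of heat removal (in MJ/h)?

vapour 84.7→-26.1 °C: -94.18 kJ/kg
condensation at -26.1 °C: -217 kJ/kg
Δh = -94.18 + -217 = -311.18 kJ/kg
Q = ṁ·Δh = 29.93 kg/s × -311.18 kJ/kg = -9313.6 kJ/s
|Q| = 9313.6 kW = 33529 MJ/h

Q_c = 33500 MJ/h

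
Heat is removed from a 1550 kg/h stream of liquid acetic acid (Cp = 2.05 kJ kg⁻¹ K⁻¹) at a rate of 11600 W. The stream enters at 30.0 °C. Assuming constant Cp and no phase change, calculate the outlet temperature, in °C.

T_out = 16.9 °C

Q = 11600 W = 41760 kJ/h
ΔT = Q/(ṁ·Cp) = 41760/(1550×2.05) = 13.142 K
T_out = 30.0 − 13.142 = 16.858 °C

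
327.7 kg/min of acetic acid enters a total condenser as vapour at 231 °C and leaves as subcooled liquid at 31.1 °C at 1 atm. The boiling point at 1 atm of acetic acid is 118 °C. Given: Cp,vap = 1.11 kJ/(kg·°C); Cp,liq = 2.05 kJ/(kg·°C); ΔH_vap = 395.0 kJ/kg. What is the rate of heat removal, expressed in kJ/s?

Q_c = 3820 kJ/s

vapour 231→118 °C: -125.43 kJ/kg
condensation at 118 °C: -395 kJ/kg
liquid 118→31.1 °C: -178.15 kJ/kg
Δh = -125.43 + -395 + -178.15 = -698.58 kJ/kg
Q = ṁ·Δh = 327.7 kg/min × -698.58 kJ/kg = -228920 kJ/min
|Q| = 3815.4 kW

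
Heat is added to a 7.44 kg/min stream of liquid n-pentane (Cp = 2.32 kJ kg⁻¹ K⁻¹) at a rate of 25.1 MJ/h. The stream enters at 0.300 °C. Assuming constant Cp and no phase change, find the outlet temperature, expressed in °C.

Q = 25.1 MJ/h = 418.33 kJ/min
ΔT = Q/(ṁ·Cp) = 418.33/(7.44×2.32) = 24.236 K
T_out = 0.300 + 24.236 = 24.536 °C

T_out = 24.5 °C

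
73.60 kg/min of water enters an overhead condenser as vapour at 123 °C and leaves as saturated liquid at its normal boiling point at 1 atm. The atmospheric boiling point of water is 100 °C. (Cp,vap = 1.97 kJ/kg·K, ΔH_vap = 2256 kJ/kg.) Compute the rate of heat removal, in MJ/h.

vapour 123→100 °C: -45.31 kJ/kg
condensation at 100 °C: -2256 kJ/kg
Δh = -45.31 + -2256 = -2301.3 kJ/kg
Q = ṁ·Δh = 73.60 kg/min × -2301.3 kJ/kg = -169380 kJ/min
|Q| = 2822.9 kW = 10163 MJ/h

Q_c = 10200 MJ/h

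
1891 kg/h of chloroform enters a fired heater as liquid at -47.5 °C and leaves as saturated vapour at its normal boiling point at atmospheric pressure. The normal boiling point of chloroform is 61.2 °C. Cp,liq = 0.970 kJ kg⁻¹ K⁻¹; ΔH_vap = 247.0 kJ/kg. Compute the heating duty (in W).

liquid -47.5→61.2 °C: 105.44 kJ/kg
vaporisation at 61.2 °C: 247 kJ/kg
Δh = 105.44 + 247 = 352.44 kJ/kg
Q = ṁ·Δh = 1891 kg/h × 352.44 kJ/kg = 666460 kJ/h
|Q| = 185.13 kW = 185130 W

Q = 185000 W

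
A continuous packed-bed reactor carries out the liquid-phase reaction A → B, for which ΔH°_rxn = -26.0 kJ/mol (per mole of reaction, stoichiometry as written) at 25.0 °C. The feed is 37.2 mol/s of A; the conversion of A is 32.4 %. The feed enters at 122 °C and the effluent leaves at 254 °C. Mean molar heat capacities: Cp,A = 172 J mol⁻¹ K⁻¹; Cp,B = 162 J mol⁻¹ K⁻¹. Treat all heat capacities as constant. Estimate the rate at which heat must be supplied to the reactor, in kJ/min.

Extent of reaction ξ = 0.324 × 37.2 = 12.053 mol/s
Reaction term: ξ·ΔH°_rxn = 12.053 × -26.0 = -313.37 kJ/s
Sensible, feed 122→25 °C: -620.64 kJ/s
Outlet flows (mol/s): A 25.147, B 12.053
Sensible, products 25→254 °C: 1437.6 kJ/s
Q = ΔH = 503.62 kJ/s = 503.62 kW
Heat supplied = 30217 kJ/min

Q_in = 30200 kJ/min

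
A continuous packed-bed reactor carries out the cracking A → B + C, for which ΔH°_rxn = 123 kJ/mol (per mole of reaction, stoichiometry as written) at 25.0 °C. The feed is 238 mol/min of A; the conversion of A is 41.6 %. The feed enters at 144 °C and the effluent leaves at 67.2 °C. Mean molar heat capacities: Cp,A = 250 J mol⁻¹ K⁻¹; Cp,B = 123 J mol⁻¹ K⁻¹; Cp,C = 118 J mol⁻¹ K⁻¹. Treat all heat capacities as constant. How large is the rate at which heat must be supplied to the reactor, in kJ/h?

Extent of reaction ξ = 0.416 × 238 = 99.008 mol/min
Reaction term: ξ·ΔH°_rxn = 99.008 × 123 = 12178 kJ/min
Sensible, feed 144→25 °C: -7080.5 kJ/min
Outlet flows (mol/min): A 138.99, B 99.008, C 99.008
Sensible, products 25→67.2 °C: 2473.3 kJ/min
Q = ΔH = 7570.8 kJ/min = 126.18 kW
Heat supplied = 454250 kJ/h

Q_in = 454000 kJ/h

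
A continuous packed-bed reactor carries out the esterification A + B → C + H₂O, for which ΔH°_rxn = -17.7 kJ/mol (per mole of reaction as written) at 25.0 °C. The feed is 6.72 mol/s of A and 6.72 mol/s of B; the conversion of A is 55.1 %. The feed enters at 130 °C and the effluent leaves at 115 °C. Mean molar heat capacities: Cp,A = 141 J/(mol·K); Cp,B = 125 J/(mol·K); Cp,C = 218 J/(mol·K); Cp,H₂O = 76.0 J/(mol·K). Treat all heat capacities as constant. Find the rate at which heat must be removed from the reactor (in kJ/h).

Extent of reaction ξ = 0.551 × 6.72 = 3.7027 mol/s
Reaction term: ξ·ΔH°_rxn = 3.7027 × -17.7 = -65.538 kJ/s
Sensible, feed 130→25 °C: -187.69 kJ/s
Outlet flows (mol/s): A 3.0173, B 3.0173, C 3.7027, H₂O 3.7027
Sensible, products 25→115 °C: 170.21 kJ/s
Q = ΔH = -83.02 kJ/s = -83.02 kW
Heat removed = 298870 kJ/h

Q_out = 299000 kJ/h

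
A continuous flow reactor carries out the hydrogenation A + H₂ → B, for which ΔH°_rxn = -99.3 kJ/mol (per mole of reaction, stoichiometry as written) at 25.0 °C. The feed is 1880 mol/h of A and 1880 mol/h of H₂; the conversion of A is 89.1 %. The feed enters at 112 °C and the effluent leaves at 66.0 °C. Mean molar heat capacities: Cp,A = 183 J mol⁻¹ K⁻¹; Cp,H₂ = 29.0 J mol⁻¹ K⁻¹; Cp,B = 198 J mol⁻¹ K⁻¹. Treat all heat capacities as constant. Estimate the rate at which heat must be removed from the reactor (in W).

Q_out = 51600 W

Extent of reaction ξ = 0.891 × 1880 = 1675.1 mol/h
Reaction term: ξ·ΔH°_rxn = 1675.1 × -99.3 = -166340 kJ/h
Sensible, feed 112→25 °C: -34675 kJ/h
Outlet flows (mol/h): A 204.92, H₂ 204.92, B 1675.1
Sensible, products 25→66.0 °C: 15379 kJ/h
Q = ΔH = -185630 kJ/h = -51.564 kW
Heat removed = 51564 W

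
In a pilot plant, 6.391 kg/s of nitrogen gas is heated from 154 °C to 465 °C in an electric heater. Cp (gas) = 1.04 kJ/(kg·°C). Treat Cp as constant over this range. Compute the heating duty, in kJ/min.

Q = ṁ·Cp·ΔT = 6.391 × 1.04 × (465 − 154) = 2067.1 kJ/s
Heating duty = 124030 kJ/min

Q = 124000 kJ/min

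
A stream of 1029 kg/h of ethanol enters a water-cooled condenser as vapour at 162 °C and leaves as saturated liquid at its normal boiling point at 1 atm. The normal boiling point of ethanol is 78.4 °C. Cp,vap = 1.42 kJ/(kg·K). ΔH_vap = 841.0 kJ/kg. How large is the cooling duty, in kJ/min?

Q_c = 16500 kJ/min

vapour 162→78.4 °C: -118.71 kJ/kg
condensation at 78.4 °C: -841 kJ/kg
Δh = -118.71 + -841 = -959.71 kJ/kg
Q = ṁ·Δh = 1029 kg/h × -959.71 kJ/kg = -987540 kJ/h
|Q| = 274.32 kW = 16459 kJ/min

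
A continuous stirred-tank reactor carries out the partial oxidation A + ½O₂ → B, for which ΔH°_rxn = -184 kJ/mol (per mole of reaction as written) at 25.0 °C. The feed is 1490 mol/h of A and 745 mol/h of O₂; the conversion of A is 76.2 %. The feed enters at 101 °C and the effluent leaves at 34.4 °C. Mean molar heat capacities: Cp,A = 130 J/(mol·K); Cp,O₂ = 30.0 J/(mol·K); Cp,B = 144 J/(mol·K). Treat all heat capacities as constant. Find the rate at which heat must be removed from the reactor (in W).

Q_out = 62000 W

Extent of reaction ξ = 0.762 × 1490 = 1135.4 mol/h
Reaction term: ξ·ΔH°_rxn = 1135.4 × -184 = -208910 kJ/h
Sensible, feed 101→25 °C: -16420 kJ/h
Outlet flows (mol/h): A 354.62, O₂ 177.31, B 1135.4
Sensible, products 25→34.4 °C: 2020.2 kJ/h
Q = ΔH = -223310 kJ/h = -62.03 kW
Heat removed = 62030 W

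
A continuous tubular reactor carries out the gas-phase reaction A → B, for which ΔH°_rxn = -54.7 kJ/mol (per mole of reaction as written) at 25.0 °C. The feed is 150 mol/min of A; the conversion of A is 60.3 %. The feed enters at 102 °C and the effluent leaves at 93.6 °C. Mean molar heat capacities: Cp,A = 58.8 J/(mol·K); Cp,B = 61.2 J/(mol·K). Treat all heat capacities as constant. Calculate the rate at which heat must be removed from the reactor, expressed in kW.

Extent of reaction ξ = 0.603 × 150 = 90.45 mol/min
Reaction term: ξ·ΔH°_rxn = 90.45 × -54.7 = -4947.6 kJ/min
Sensible, feed 102→25 °C: -679.14 kJ/min
Outlet flows (mol/min): A 59.55, B 90.45
Sensible, products 25→93.6 °C: 619.94 kJ/min
Q = ΔH = -5006.8 kJ/min = -83.447 kW
Heat removed = 83.447 kW

Q_out = 83.4 kW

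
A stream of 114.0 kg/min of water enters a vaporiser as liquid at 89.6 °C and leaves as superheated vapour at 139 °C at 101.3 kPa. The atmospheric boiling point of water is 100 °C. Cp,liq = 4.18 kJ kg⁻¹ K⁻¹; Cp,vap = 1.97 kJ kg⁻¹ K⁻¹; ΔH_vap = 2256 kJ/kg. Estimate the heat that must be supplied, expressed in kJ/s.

liquid 89.6→100 °C: 43.472 kJ/kg
vaporisation at 100 °C: 2256 kJ/kg
vapour 100→139 °C: 76.83 kJ/kg
Δh = 43.472 + 2256 + 76.83 = 2376.3 kJ/kg
Q = ṁ·Δh = 114.0 kg/min × 2376.3 kJ/kg = 270900 kJ/min
|Q| = 4515 kW

Q = 4510 kJ/s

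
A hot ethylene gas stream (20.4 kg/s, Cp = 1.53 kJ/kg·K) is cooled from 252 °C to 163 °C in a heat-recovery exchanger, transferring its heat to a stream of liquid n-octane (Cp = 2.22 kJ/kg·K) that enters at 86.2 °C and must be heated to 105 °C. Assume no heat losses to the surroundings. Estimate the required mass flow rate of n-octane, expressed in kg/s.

ṁ_c = 66.6 kg/s

Heat released by hot stream: Q = 20.4 × 1.53 × (252 − 163) = 2777.9 kJ/s
Energy balance on cold side (adiabatic exchanger): Q = ṁ_c·Cp_c·(T_c,out − T_c,in)
ṁ_c = 2777.9 / [2.22 × (105 − 86.2)] = 66.558 kg/s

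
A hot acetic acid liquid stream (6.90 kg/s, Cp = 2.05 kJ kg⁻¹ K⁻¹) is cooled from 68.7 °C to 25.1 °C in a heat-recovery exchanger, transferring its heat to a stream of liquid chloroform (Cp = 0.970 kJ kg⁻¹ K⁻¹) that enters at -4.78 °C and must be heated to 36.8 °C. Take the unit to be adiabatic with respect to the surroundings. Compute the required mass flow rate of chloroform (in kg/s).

ṁ_c = 15.3 kg/s

Heat released by hot stream: Q = 6.90 × 2.05 × (68.7 − 25.1) = 616.72 kJ/s
Energy balance on cold side (adiabatic exchanger): Q = ṁ_c·Cp_c·(T_c,out − T_c,in)
ṁ_c = 616.72 / [0.970 × (36.8 − -4.78)] = 15.291 kg/s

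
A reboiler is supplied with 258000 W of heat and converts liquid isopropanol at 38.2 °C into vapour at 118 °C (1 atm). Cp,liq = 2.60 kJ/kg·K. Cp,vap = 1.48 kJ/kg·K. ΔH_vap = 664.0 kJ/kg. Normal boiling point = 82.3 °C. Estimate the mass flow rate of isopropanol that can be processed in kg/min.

Δh = 2.60×(82.3−38.2) + 664.0 + 1.48×(118−82.3) = 831.5 kJ/kg
Q = 258000 W = 258 kJ/s = 15480 kJ/min
ṁ = Q/Δh = 15480 / 831.5 = 18.617 kg/min

ṁ = 18.6 kg/min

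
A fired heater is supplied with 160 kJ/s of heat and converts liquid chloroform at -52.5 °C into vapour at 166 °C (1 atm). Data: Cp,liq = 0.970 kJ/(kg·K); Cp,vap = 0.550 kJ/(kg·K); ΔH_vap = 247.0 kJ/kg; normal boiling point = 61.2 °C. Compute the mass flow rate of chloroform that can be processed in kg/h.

Δh = 0.970×(61.2−-52.5) + 247.0 + 0.550×(166−61.2) = 414.93 kJ/kg
Q = 160 kJ/s = 160 kJ/s = 576000 kJ/h
ṁ = Q/Δh = 576000 / 414.93 = 1388.2 kg/h

ṁ = 1390 kg/h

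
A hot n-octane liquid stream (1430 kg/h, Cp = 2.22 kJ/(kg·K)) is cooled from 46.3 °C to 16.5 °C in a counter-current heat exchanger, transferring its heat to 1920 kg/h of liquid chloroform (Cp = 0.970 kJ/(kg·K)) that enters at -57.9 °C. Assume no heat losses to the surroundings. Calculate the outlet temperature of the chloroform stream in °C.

T_c,out = -7.10 °C

Heat released by hot stream: Q = 1430 × 2.22 × (46.3 − 16.5) = 94603 kJ/h
Energy balance on cold side (adiabatic exchanger): Q = ṁ_c·Cp_c·(T_c,out − T_c,in)
T_c,out = -57.9 + 94603/(1920 × 0.970) = -7.1037 °C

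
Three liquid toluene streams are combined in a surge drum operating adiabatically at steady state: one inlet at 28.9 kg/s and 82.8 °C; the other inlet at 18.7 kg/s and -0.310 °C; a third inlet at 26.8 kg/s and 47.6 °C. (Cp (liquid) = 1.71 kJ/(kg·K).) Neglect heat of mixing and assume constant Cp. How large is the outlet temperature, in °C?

Adiabatic, steady state ⇒ Σ ṁᵢCp,ᵢ(T_out − Tᵢ) = 0
Σ ṁᵢCp,ᵢTᵢ = 28.9×1.71×82.8 + 18.7×1.71×-0.310 + 26.8×1.71×47.6 = 6263.4
Σ ṁᵢCp,ᵢ = 28.9×1.71 + 18.7×1.71 + 26.8×1.71 = 127.22
T_out = 6263.4 / 127.22 = 49.231 °C

T_out = 49.2 °C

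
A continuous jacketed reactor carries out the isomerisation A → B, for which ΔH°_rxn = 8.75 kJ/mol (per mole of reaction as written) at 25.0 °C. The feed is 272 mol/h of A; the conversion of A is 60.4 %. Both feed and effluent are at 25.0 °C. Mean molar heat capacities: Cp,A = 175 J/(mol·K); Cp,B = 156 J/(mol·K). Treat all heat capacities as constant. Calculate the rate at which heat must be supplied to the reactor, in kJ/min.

Q_in = 24.0 kJ/min

Extent of reaction ξ = 0.604 × 272 = 164.29 mol/h
Reaction term: ξ·ΔH°_rxn = 164.29 × 8.75 = 1437.5 kJ/h
Q = ΔH = 1437.5 kJ/h = 0.39931 kW
Heat supplied = 23.959 kJ/min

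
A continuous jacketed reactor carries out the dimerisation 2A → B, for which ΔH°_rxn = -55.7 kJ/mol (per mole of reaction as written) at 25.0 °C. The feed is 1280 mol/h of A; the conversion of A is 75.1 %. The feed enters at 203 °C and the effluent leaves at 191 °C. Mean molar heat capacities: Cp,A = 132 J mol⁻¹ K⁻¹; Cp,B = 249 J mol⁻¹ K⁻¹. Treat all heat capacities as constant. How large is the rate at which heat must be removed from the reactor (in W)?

Extent of reaction ξ = 0.751 × 1280 / 2 = 480.64 mol/h
Reaction term: ξ·ΔH°_rxn = 480.64 × -55.7 = -26772 kJ/h
Sensible, feed 203→25 °C: -30075 kJ/h
Outlet flows (mol/h): A 318.72, B 480.64
Sensible, products 25→191 °C: 26851 kJ/h
Q = ΔH = -29996 kJ/h = -8.3322 kW
Heat removed = 8332.2 W

Q_out = 8330 W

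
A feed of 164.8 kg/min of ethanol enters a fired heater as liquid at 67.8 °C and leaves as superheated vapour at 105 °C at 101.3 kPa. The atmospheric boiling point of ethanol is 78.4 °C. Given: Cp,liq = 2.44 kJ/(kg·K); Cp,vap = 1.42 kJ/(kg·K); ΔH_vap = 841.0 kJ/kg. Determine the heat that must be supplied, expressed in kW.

Q = 2480 kW

liquid 67.8→78.4 °C: 25.864 kJ/kg
vaporisation at 78.4 °C: 841 kJ/kg
vapour 78.4→105 °C: 37.772 kJ/kg
Δh = 25.864 + 841 + 37.772 = 904.64 kJ/kg
Q = ṁ·Δh = 164.8 kg/min × 904.64 kJ/kg = 149080 kJ/min
|Q| = 2484.7 kW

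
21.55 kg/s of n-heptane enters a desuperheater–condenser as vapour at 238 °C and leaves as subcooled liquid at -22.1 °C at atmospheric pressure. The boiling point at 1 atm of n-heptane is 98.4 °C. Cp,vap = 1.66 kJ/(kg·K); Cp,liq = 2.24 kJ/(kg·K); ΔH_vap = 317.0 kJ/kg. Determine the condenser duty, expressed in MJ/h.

vapour 238→98.4 °C: -231.74 kJ/kg
condensation at 98.4 °C: -317 kJ/kg
liquid 98.4→-22.1 °C: -269.92 kJ/kg
Δh = -231.74 + -317 + -269.92 = -818.66 kJ/kg
Q = ṁ·Δh = 21.55 kg/s × -818.66 kJ/kg = -17642 kJ/s
|Q| = 17642 kW = 63511 MJ/h

Q_c = 63500 MJ/h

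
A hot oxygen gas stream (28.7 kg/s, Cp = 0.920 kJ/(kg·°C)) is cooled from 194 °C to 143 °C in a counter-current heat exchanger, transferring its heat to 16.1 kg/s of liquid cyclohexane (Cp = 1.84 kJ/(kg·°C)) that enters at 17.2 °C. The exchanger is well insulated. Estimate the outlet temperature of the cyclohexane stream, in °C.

T_c,out = 62.7 °C

Heat released by hot stream: Q = 28.7 × 0.920 × (194 − 143) = 1346.6 kJ/s
Energy balance on cold side (adiabatic exchanger): Q = ṁ_c·Cp_c·(T_c,out − T_c,in)
T_c,out = 17.2 + 1346.6/(16.1 × 1.84) = 62.657 °C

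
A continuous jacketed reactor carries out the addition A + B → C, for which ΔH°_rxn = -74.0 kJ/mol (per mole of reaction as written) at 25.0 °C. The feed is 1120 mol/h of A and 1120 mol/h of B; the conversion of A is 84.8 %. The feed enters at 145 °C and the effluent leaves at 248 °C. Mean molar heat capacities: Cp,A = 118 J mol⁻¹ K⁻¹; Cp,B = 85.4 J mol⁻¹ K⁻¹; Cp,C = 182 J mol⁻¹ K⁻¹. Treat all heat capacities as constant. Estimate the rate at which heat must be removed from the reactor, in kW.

Q_out = 14.3 kW

Extent of reaction ξ = 0.848 × 1120 = 949.76 mol/h
Reaction term: ξ·ΔH°_rxn = 949.76 × -74.0 = -70282 kJ/h
Sensible, feed 145→25 °C: -27337 kJ/h
Outlet flows (mol/h): A 170.24, B 170.24, C 949.76
Sensible, products 25→248 °C: 46269 kJ/h
Q = ΔH = -51350 kJ/h = -14.264 kW
Heat removed = 14.264 kW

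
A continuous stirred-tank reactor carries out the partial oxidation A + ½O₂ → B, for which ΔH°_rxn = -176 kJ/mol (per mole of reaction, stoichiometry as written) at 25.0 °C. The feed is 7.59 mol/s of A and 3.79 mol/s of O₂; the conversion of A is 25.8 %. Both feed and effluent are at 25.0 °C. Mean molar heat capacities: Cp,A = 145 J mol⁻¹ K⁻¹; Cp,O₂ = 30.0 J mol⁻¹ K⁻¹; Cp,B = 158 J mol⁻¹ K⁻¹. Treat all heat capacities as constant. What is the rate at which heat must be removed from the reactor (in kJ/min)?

Q_out = 20700 kJ/min

Extent of reaction ξ = 0.258 × 7.59 = 1.9582 mol/s
Reaction term: ξ·ΔH°_rxn = 1.9582 × -176 = -344.65 kJ/s
Q = ΔH = -344.65 kJ/s = -344.65 kW
Heat removed = 20679 kJ/min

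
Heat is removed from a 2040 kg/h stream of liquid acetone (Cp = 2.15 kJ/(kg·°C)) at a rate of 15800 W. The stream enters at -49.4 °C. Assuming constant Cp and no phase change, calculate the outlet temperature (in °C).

T_out = -62.4 °C

Q = 15800 W = 56880 kJ/h
ΔT = Q/(ṁ·Cp) = 56880/(2040×2.15) = 12.969 K
T_out = -49.4 − 12.969 = -62.369 °C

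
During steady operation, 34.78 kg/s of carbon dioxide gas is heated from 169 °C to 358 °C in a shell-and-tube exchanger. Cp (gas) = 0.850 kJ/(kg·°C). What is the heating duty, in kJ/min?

Q = 335000 kJ/min

Q = ṁ·Cp·ΔT = 34.78 × 0.850 × (358 − 169) = 5587.4 kJ/s
Heating duty = 335240 kJ/min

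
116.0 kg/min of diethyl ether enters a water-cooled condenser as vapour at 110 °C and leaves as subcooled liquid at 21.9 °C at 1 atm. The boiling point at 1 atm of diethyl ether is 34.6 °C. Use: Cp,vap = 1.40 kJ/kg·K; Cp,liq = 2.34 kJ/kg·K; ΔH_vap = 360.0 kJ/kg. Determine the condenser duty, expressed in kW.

Q_c = 958 kW

vapour 110→34.6 °C: -105.56 kJ/kg
condensation at 34.6 °C: -360 kJ/kg
liquid 34.6→21.9 °C: -29.718 kJ/kg
Δh = -105.56 + -360 + -29.718 = -495.28 kJ/kg
Q = ṁ·Δh = 116.0 kg/min × -495.28 kJ/kg = -57452 kJ/min
|Q| = 957.54 kW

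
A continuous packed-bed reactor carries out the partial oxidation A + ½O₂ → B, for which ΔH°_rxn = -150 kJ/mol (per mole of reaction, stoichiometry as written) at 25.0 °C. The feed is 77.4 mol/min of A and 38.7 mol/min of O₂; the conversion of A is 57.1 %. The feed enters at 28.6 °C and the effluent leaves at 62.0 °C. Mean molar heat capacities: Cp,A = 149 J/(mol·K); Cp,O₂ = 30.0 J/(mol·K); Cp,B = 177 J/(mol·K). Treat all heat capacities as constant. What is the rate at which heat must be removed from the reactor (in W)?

Q_out = 103000 W

Extent of reaction ξ = 0.571 × 77.4 = 44.195 mol/min
Reaction term: ξ·ΔH°_rxn = 44.195 × -150 = -6629.3 kJ/min
Sensible, feed 28.6→25 °C: -45.697 kJ/min
Outlet flows (mol/min): A 33.205, O₂ 16.602, B 44.195
Sensible, products 25→62.0 °C: 490.92 kJ/min
Q = ΔH = -6184.1 kJ/min = -103.07 kW
Heat removed = 103070 W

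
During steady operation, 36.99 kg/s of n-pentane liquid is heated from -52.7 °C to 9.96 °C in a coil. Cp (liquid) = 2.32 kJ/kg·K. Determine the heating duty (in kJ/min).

Q = ṁ·Cp·ΔT = 36.99 × 2.32 × (9.96 − -52.7) = 5377.3 kJ/s
Heating duty = 322640 kJ/min

Q = 323000 kJ/min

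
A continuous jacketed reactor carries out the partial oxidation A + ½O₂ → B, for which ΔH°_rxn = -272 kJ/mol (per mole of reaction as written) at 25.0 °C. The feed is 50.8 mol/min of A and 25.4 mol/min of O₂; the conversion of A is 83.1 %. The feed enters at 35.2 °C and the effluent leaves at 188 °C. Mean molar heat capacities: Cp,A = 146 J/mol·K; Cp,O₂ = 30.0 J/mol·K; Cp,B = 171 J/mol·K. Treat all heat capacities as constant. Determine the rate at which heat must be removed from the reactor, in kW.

Q_out = 169 kW

Extent of reaction ξ = 0.831 × 50.8 = 42.215 mol/min
Reaction term: ξ·ΔH°_rxn = 42.215 × -272 = -11482 kJ/min
Sensible, feed 35.2→25 °C: -83.424 kJ/min
Outlet flows (mol/min): A 8.5852, O₂ 4.2926, B 42.215
Sensible, products 25→188 °C: 1402 kJ/min
Q = ΔH = -10164 kJ/min = -169.4 kW
Heat removed = 169.4 kW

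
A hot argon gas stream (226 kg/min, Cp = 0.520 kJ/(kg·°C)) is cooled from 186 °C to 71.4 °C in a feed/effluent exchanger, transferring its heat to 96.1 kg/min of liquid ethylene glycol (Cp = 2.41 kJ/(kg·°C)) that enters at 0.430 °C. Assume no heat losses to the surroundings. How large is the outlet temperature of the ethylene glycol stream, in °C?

Heat released by hot stream: Q = 226 × 0.520 × (186 − 71.4) = 13468 kJ/min
Energy balance on cold side (adiabatic exchanger): Q = ṁ_c·Cp_c·(T_c,out − T_c,in)
T_c,out = 0.430 + 13468/(96.1 × 2.41) = 58.581 °C

T_c,out = 58.6 °C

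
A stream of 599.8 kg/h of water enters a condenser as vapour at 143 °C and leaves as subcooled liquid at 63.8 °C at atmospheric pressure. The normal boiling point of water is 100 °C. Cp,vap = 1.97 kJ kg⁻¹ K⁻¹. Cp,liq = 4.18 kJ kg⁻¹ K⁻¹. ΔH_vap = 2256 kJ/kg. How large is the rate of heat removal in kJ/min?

Q_c = 24900 kJ/min

vapour 143→100 °C: -84.71 kJ/kg
condensation at 100 °C: -2256 kJ/kg
liquid 100→63.8 °C: -151.32 kJ/kg
Δh = -84.71 + -2256 + -151.32 = -2492 kJ/kg
Q = ṁ·Δh = 599.8 kg/h × -2492 kJ/kg = -1.4947e+06 kJ/h
|Q| = 415.2 kW = 24912 kJ/min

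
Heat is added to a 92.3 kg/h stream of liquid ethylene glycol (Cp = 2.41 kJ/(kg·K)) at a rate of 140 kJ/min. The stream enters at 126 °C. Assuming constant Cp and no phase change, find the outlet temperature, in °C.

T_out = 164 °C

Q = 140 kJ/min = 8400 kJ/h
ΔT = Q/(ṁ·Cp) = 8400/(92.3×2.41) = 37.762 K
T_out = 126 + 37.762 = 163.76 °C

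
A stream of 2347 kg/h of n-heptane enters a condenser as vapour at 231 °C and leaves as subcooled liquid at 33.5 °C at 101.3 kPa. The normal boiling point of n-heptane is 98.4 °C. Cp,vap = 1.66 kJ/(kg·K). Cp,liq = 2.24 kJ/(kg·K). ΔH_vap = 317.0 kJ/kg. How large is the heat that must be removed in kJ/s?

Q_c = 445 kJ/s

vapour 231→98.4 °C: -220.12 kJ/kg
condensation at 98.4 °C: -317 kJ/kg
liquid 98.4→33.5 °C: -145.38 kJ/kg
Δh = -220.12 + -317 + -145.38 = -682.49 kJ/kg
Q = ṁ·Δh = 2347 kg/h × -682.49 kJ/kg = -1.6018e+06 kJ/h
|Q| = 444.95 kW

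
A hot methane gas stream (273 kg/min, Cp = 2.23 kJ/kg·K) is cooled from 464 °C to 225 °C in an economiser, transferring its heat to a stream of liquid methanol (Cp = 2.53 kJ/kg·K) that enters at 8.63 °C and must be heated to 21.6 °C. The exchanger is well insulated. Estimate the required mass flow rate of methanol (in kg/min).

ṁ_c = 4430 kg/min

Heat released by hot stream: Q = 273 × 2.23 × (464 − 225) = 145500 kJ/min
Energy balance on cold side (adiabatic exchanger): Q = ṁ_c·Cp_c·(T_c,out − T_c,in)
ṁ_c = 145500 / [2.53 × (21.6 − 8.63)] = 4434.1 kg/min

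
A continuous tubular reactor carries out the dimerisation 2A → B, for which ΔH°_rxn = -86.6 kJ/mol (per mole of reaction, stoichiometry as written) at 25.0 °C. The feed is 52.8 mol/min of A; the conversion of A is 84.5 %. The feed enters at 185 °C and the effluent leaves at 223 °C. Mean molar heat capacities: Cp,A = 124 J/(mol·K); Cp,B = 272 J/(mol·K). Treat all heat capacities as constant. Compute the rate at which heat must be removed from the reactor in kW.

Extent of reaction ξ = 0.845 × 52.8 / 2 = 22.308 mol/min
Reaction term: ξ·ΔH°_rxn = 22.308 × -86.6 = -1931.9 kJ/min
Sensible, feed 185→25 °C: -1047.6 kJ/min
Outlet flows (mol/min): A 8.184, B 22.308
Sensible, products 25→223 °C: 1402.4 kJ/min
Q = ΔH = -1577.1 kJ/min = -26.285 kW
Heat removed = 26.285 kW

Q_out = 26.3 kW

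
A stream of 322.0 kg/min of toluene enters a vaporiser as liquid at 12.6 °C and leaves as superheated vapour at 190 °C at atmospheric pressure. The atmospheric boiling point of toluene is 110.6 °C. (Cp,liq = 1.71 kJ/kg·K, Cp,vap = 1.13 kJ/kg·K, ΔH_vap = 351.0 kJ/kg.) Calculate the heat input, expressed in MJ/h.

Q = 11800 MJ/h

liquid 12.6→110.6 °C: 167.58 kJ/kg
vaporisation at 110.6 °C: 351 kJ/kg
vapour 110.6→190 °C: 89.722 kJ/kg
Δh = 167.58 + 351 + 89.722 = 608.3 kJ/kg
Q = ṁ·Δh = 322.0 kg/min × 608.3 kJ/kg = 195870 kJ/min
|Q| = 3264.6 kW = 11752 MJ/h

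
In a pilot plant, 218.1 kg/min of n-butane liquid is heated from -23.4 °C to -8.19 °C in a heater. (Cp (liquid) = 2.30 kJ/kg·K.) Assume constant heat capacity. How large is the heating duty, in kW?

Q = 127 kW

Q = ṁ·Cp·ΔT = 218.1 × 2.30 × (-8.19 − -23.4) = 7629.8 kJ/min
Converting: 7629.8 / 60 s = 127.16 kW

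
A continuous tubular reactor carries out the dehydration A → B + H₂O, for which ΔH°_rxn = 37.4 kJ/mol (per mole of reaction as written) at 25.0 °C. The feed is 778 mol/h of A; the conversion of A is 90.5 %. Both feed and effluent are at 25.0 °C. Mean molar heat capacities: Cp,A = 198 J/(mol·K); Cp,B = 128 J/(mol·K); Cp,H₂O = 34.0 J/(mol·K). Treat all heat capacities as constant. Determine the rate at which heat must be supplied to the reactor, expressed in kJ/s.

Extent of reaction ξ = 0.905 × 778 = 704.09 mol/h
Reaction term: ξ·ΔH°_rxn = 704.09 × 37.4 = 26333 kJ/h
Q = ΔH = 26333 kJ/h = 7.3147 kW
Heat supplied = 7.3147 kJ/s

Q_in = 7.31 kJ/s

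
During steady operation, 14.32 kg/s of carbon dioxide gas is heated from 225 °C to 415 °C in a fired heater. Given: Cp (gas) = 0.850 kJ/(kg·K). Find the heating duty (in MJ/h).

Q = ṁ·Cp·ΔT = 14.32 × 0.850 × (415 − 225) = 2312.7 kJ/s
Heating duty = 8325.6 MJ/h

Q = 8330 MJ/h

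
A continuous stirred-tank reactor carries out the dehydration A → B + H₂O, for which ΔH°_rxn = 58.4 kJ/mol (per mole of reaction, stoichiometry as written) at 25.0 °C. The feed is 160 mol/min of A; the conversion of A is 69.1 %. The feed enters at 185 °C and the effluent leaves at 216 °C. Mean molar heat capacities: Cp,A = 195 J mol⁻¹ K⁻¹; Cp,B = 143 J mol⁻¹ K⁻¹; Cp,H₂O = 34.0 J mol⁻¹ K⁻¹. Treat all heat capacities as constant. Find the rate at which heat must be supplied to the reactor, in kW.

Extent of reaction ξ = 0.691 × 160 = 110.56 mol/min
Reaction term: ξ·ΔH°_rxn = 110.56 × 58.4 = 6456.7 kJ/min
Sensible, feed 185→25 °C: -4992 kJ/min
Outlet flows (mol/min): A 49.44, B 110.56, H₂O 110.56
Sensible, products 25→216 °C: 5579.1 kJ/min
Q = ΔH = 7043.8 kJ/min = 117.4 kW
Heat supplied = 117.4 kW

Q_in = 117 kW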